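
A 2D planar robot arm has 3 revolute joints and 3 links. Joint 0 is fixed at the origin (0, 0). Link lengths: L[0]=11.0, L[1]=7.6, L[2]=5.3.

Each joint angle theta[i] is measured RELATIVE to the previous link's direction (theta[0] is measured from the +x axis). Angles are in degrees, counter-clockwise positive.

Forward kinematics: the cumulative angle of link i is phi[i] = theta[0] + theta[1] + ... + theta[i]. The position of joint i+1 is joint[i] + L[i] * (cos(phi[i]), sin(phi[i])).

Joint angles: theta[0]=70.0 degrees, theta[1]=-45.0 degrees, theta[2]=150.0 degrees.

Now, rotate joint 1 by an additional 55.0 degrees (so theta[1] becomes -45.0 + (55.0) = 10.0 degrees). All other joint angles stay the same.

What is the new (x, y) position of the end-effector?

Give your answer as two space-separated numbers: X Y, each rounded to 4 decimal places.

joint[0] = (0.0000, 0.0000)  (base)
link 0: phi[0] = 70 = 70 deg
  cos(70 deg) = 0.3420, sin(70 deg) = 0.9397
  joint[1] = (0.0000, 0.0000) + 11 * (0.3420, 0.9397) = (0.0000 + 3.7622, 0.0000 + 10.3366) = (3.7622, 10.3366)
link 1: phi[1] = 70 + 10 = 80 deg
  cos(80 deg) = 0.1736, sin(80 deg) = 0.9848
  joint[2] = (3.7622, 10.3366) + 7.6 * (0.1736, 0.9848) = (3.7622 + 1.3197, 10.3366 + 7.4845) = (5.0819, 17.8212)
link 2: phi[2] = 70 + 10 + 150 = 230 deg
  cos(230 deg) = -0.6428, sin(230 deg) = -0.7660
  joint[3] = (5.0819, 17.8212) + 5.3 * (-0.6428, -0.7660) = (5.0819 + -3.4068, 17.8212 + -4.0600) = (1.6752, 13.7611)
End effector: (1.6752, 13.7611)

Answer: 1.6752 13.7611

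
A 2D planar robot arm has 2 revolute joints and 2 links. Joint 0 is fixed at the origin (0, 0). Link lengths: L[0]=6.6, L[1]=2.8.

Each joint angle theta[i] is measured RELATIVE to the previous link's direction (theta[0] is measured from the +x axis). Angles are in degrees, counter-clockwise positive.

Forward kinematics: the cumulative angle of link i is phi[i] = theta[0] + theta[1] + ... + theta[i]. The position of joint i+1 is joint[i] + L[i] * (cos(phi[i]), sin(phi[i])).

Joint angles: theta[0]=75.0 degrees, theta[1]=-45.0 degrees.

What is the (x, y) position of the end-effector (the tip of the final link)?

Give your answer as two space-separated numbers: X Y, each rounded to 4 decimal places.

joint[0] = (0.0000, 0.0000)  (base)
link 0: phi[0] = 75 = 75 deg
  cos(75 deg) = 0.2588, sin(75 deg) = 0.9659
  joint[1] = (0.0000, 0.0000) + 6.6 * (0.2588, 0.9659) = (0.0000 + 1.7082, 0.0000 + 6.3751) = (1.7082, 6.3751)
link 1: phi[1] = 75 + -45 = 30 deg
  cos(30 deg) = 0.8660, sin(30 deg) = 0.5000
  joint[2] = (1.7082, 6.3751) + 2.8 * (0.8660, 0.5000) = (1.7082 + 2.4249, 6.3751 + 1.4000) = (4.1331, 7.7751)
End effector: (4.1331, 7.7751)

Answer: 4.1331 7.7751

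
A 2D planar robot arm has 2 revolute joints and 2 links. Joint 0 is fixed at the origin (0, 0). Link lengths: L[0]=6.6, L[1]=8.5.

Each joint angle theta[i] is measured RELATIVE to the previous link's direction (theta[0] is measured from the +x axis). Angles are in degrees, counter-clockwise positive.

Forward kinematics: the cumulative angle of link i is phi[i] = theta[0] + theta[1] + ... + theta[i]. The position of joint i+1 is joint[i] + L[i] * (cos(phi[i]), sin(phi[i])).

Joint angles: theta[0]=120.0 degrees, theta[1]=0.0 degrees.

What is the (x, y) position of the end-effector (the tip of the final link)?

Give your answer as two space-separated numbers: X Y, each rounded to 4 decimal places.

Answer: -7.5500 13.0770

Derivation:
joint[0] = (0.0000, 0.0000)  (base)
link 0: phi[0] = 120 = 120 deg
  cos(120 deg) = -0.5000, sin(120 deg) = 0.8660
  joint[1] = (0.0000, 0.0000) + 6.6 * (-0.5000, 0.8660) = (0.0000 + -3.3000, 0.0000 + 5.7158) = (-3.3000, 5.7158)
link 1: phi[1] = 120 + 0 = 120 deg
  cos(120 deg) = -0.5000, sin(120 deg) = 0.8660
  joint[2] = (-3.3000, 5.7158) + 8.5 * (-0.5000, 0.8660) = (-3.3000 + -4.2500, 5.7158 + 7.3612) = (-7.5500, 13.0770)
End effector: (-7.5500, 13.0770)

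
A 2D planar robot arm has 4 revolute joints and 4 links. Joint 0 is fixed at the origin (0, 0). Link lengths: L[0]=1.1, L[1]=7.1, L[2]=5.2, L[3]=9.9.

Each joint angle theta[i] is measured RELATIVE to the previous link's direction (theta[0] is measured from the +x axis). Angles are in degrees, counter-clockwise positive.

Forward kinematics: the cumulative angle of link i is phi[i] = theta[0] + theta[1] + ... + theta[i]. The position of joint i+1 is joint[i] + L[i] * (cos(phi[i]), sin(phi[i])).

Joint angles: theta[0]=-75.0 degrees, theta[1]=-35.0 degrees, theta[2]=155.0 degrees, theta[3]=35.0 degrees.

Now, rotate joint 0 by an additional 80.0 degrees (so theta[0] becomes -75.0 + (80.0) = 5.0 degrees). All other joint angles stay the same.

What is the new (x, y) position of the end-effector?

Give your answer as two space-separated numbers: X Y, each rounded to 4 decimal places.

Answer: -5.0410 4.1915

Derivation:
joint[0] = (0.0000, 0.0000)  (base)
link 0: phi[0] = 5 = 5 deg
  cos(5 deg) = 0.9962, sin(5 deg) = 0.0872
  joint[1] = (0.0000, 0.0000) + 1.1 * (0.9962, 0.0872) = (0.0000 + 1.0958, 0.0000 + 0.0959) = (1.0958, 0.0959)
link 1: phi[1] = 5 + -35 = -30 deg
  cos(-30 deg) = 0.8660, sin(-30 deg) = -0.5000
  joint[2] = (1.0958, 0.0959) + 7.1 * (0.8660, -0.5000) = (1.0958 + 6.1488, 0.0959 + -3.5500) = (7.2446, -3.4541)
link 2: phi[2] = 5 + -35 + 155 = 125 deg
  cos(125 deg) = -0.5736, sin(125 deg) = 0.8192
  joint[3] = (7.2446, -3.4541) + 5.2 * (-0.5736, 0.8192) = (7.2446 + -2.9826, -3.4541 + 4.2596) = (4.2620, 0.8055)
link 3: phi[3] = 5 + -35 + 155 + 35 = 160 deg
  cos(160 deg) = -0.9397, sin(160 deg) = 0.3420
  joint[4] = (4.2620, 0.8055) + 9.9 * (-0.9397, 0.3420) = (4.2620 + -9.3030, 0.8055 + 3.3860) = (-5.0410, 4.1915)
End effector: (-5.0410, 4.1915)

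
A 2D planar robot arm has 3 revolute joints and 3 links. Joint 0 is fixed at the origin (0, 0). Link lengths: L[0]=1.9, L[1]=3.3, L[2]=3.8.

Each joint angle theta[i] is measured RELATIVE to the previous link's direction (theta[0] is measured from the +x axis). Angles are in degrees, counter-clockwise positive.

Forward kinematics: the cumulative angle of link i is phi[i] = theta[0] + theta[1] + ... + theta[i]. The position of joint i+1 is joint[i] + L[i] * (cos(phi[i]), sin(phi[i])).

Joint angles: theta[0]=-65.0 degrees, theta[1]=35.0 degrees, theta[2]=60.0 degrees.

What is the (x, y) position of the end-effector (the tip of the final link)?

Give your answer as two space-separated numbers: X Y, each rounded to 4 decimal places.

Answer: 6.9518 -1.4720

Derivation:
joint[0] = (0.0000, 0.0000)  (base)
link 0: phi[0] = -65 = -65 deg
  cos(-65 deg) = 0.4226, sin(-65 deg) = -0.9063
  joint[1] = (0.0000, 0.0000) + 1.9 * (0.4226, -0.9063) = (0.0000 + 0.8030, 0.0000 + -1.7220) = (0.8030, -1.7220)
link 1: phi[1] = -65 + 35 = -30 deg
  cos(-30 deg) = 0.8660, sin(-30 deg) = -0.5000
  joint[2] = (0.8030, -1.7220) + 3.3 * (0.8660, -0.5000) = (0.8030 + 2.8579, -1.7220 + -1.6500) = (3.6609, -3.3720)
link 2: phi[2] = -65 + 35 + 60 = 30 deg
  cos(30 deg) = 0.8660, sin(30 deg) = 0.5000
  joint[3] = (3.6609, -3.3720) + 3.8 * (0.8660, 0.5000) = (3.6609 + 3.2909, -3.3720 + 1.9000) = (6.9518, -1.4720)
End effector: (6.9518, -1.4720)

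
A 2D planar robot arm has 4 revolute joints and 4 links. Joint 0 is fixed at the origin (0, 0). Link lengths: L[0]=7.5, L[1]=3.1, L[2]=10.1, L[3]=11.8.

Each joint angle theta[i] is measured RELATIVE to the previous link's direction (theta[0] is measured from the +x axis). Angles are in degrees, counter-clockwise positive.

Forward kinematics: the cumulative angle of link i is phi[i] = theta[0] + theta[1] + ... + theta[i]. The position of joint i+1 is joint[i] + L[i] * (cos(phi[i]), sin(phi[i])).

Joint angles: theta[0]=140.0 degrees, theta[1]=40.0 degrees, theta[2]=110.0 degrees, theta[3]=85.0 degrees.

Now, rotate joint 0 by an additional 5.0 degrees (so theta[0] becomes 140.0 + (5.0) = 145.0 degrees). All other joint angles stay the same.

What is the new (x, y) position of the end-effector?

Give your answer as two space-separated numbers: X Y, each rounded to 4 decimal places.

Answer: 6.1250 -1.0862

Derivation:
joint[0] = (0.0000, 0.0000)  (base)
link 0: phi[0] = 145 = 145 deg
  cos(145 deg) = -0.8192, sin(145 deg) = 0.5736
  joint[1] = (0.0000, 0.0000) + 7.5 * (-0.8192, 0.5736) = (0.0000 + -6.1436, 0.0000 + 4.3018) = (-6.1436, 4.3018)
link 1: phi[1] = 145 + 40 = 185 deg
  cos(185 deg) = -0.9962, sin(185 deg) = -0.0872
  joint[2] = (-6.1436, 4.3018) + 3.1 * (-0.9962, -0.0872) = (-6.1436 + -3.0882, 4.3018 + -0.2702) = (-9.2318, 4.0316)
link 2: phi[2] = 145 + 40 + 110 = 295 deg
  cos(295 deg) = 0.4226, sin(295 deg) = -0.9063
  joint[3] = (-9.2318, 4.0316) + 10.1 * (0.4226, -0.9063) = (-9.2318 + 4.2684, 4.0316 + -9.1537) = (-4.9634, -5.1221)
link 3: phi[3] = 145 + 40 + 110 + 85 = 380 deg
  cos(380 deg) = 0.9397, sin(380 deg) = 0.3420
  joint[4] = (-4.9634, -5.1221) + 11.8 * (0.9397, 0.3420) = (-4.9634 + 11.0884, -5.1221 + 4.0358) = (6.1250, -1.0862)
End effector: (6.1250, -1.0862)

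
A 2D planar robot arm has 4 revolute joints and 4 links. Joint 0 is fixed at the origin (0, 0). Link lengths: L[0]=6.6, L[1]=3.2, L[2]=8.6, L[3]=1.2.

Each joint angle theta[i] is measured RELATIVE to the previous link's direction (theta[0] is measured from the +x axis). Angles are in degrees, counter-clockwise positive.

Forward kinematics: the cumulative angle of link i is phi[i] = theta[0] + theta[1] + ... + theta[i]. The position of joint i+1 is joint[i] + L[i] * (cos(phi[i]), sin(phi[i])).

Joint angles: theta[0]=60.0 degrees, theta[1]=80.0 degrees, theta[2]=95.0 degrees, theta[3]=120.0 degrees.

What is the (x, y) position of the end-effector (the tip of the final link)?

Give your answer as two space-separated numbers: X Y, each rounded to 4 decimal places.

Answer: -2.8887 0.6234

Derivation:
joint[0] = (0.0000, 0.0000)  (base)
link 0: phi[0] = 60 = 60 deg
  cos(60 deg) = 0.5000, sin(60 deg) = 0.8660
  joint[1] = (0.0000, 0.0000) + 6.6 * (0.5000, 0.8660) = (0.0000 + 3.3000, 0.0000 + 5.7158) = (3.3000, 5.7158)
link 1: phi[1] = 60 + 80 = 140 deg
  cos(140 deg) = -0.7660, sin(140 deg) = 0.6428
  joint[2] = (3.3000, 5.7158) + 3.2 * (-0.7660, 0.6428) = (3.3000 + -2.4513, 5.7158 + 2.0569) = (0.8487, 7.7727)
link 2: phi[2] = 60 + 80 + 95 = 235 deg
  cos(235 deg) = -0.5736, sin(235 deg) = -0.8192
  joint[3] = (0.8487, 7.7727) + 8.6 * (-0.5736, -0.8192) = (0.8487 + -4.9328, 7.7727 + -7.0447) = (-4.0841, 0.7280)
link 3: phi[3] = 60 + 80 + 95 + 120 = 355 deg
  cos(355 deg) = 0.9962, sin(355 deg) = -0.0872
  joint[4] = (-4.0841, 0.7280) + 1.2 * (0.9962, -0.0872) = (-4.0841 + 1.1954, 0.7280 + -0.1046) = (-2.8887, 0.6234)
End effector: (-2.8887, 0.6234)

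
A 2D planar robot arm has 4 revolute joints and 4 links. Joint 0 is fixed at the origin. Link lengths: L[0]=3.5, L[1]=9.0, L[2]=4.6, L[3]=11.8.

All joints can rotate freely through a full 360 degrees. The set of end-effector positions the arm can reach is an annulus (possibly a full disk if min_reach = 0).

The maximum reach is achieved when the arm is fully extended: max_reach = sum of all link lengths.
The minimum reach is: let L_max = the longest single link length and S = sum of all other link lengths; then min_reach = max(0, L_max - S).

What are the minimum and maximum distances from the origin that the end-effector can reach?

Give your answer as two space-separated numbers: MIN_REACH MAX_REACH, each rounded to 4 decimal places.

Link lengths: [3.5, 9.0, 4.6, 11.8]
max_reach = 3.5 + 9 + 4.6 + 11.8 = 28.9
L_max = max([3.5, 9.0, 4.6, 11.8]) = 11.8
S (sum of others) = 28.9 - 11.8 = 17.1
min_reach = max(0, 11.8 - 17.1) = max(0, -5.3) = 0

Answer: 0.0000 28.9000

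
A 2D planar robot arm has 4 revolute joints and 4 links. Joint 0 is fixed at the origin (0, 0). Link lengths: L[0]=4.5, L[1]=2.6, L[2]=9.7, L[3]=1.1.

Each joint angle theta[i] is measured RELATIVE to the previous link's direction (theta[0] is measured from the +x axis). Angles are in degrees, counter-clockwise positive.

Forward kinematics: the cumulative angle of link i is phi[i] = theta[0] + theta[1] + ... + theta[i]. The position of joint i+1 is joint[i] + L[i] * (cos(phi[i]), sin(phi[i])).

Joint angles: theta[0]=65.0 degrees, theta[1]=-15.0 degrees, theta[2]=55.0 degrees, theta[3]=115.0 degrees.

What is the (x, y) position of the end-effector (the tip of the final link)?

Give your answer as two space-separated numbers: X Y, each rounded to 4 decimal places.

joint[0] = (0.0000, 0.0000)  (base)
link 0: phi[0] = 65 = 65 deg
  cos(65 deg) = 0.4226, sin(65 deg) = 0.9063
  joint[1] = (0.0000, 0.0000) + 4.5 * (0.4226, 0.9063) = (0.0000 + 1.9018, 0.0000 + 4.0784) = (1.9018, 4.0784)
link 1: phi[1] = 65 + -15 = 50 deg
  cos(50 deg) = 0.6428, sin(50 deg) = 0.7660
  joint[2] = (1.9018, 4.0784) + 2.6 * (0.6428, 0.7660) = (1.9018 + 1.6712, 4.0784 + 1.9917) = (3.5730, 6.0701)
link 2: phi[2] = 65 + -15 + 55 = 105 deg
  cos(105 deg) = -0.2588, sin(105 deg) = 0.9659
  joint[3] = (3.5730, 6.0701) + 9.7 * (-0.2588, 0.9659) = (3.5730 + -2.5105, 6.0701 + 9.3695) = (1.0625, 15.4396)
link 3: phi[3] = 65 + -15 + 55 + 115 = 220 deg
  cos(220 deg) = -0.7660, sin(220 deg) = -0.6428
  joint[4] = (1.0625, 15.4396) + 1.1 * (-0.7660, -0.6428) = (1.0625 + -0.8426, 15.4396 + -0.7071) = (0.2198, 14.7325)
End effector: (0.2198, 14.7325)

Answer: 0.2198 14.7325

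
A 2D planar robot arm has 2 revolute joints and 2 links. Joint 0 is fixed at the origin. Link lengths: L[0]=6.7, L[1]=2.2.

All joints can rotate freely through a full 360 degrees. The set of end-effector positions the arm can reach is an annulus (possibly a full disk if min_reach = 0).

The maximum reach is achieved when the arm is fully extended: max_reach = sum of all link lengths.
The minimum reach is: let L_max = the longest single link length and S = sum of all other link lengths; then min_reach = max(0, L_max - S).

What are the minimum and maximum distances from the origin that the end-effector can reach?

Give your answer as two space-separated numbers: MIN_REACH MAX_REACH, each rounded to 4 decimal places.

Answer: 4.5000 8.9000

Derivation:
Link lengths: [6.7, 2.2]
max_reach = 6.7 + 2.2 = 8.9
L_max = max([6.7, 2.2]) = 6.7
S (sum of others) = 8.9 - 6.7 = 2.2
min_reach = max(0, 6.7 - 2.2) = max(0, 4.5) = 4.5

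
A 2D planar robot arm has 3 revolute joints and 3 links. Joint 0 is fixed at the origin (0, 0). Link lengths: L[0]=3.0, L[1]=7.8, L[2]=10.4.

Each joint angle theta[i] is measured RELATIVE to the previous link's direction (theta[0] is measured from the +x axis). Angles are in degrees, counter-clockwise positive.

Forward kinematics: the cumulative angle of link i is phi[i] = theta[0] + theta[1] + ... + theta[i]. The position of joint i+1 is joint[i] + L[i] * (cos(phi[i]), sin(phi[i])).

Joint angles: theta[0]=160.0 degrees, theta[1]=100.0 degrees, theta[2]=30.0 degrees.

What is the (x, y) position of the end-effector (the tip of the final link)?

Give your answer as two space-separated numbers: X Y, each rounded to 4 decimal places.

joint[0] = (0.0000, 0.0000)  (base)
link 0: phi[0] = 160 = 160 deg
  cos(160 deg) = -0.9397, sin(160 deg) = 0.3420
  joint[1] = (0.0000, 0.0000) + 3 * (-0.9397, 0.3420) = (0.0000 + -2.8191, 0.0000 + 1.0261) = (-2.8191, 1.0261)
link 1: phi[1] = 160 + 100 = 260 deg
  cos(260 deg) = -0.1736, sin(260 deg) = -0.9848
  joint[2] = (-2.8191, 1.0261) + 7.8 * (-0.1736, -0.9848) = (-2.8191 + -1.3545, 1.0261 + -7.6815) = (-4.1735, -6.6554)
link 2: phi[2] = 160 + 100 + 30 = 290 deg
  cos(290 deg) = 0.3420, sin(290 deg) = -0.9397
  joint[3] = (-4.1735, -6.6554) + 10.4 * (0.3420, -0.9397) = (-4.1735 + 3.5570, -6.6554 + -9.7728) = (-0.6165, -16.4282)
End effector: (-0.6165, -16.4282)

Answer: -0.6165 -16.4282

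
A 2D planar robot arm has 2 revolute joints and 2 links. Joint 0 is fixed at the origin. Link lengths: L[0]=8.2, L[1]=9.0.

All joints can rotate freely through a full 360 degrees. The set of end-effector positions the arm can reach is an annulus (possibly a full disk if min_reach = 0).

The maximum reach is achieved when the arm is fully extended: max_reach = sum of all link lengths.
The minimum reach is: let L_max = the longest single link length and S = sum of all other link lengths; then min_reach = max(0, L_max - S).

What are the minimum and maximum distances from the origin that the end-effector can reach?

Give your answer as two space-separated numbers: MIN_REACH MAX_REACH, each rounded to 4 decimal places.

Answer: 0.8000 17.2000

Derivation:
Link lengths: [8.2, 9.0]
max_reach = 8.2 + 9 = 17.2
L_max = max([8.2, 9.0]) = 9
S (sum of others) = 17.2 - 9 = 8.2
min_reach = max(0, 9 - 8.2) = max(0, 0.8) = 0.8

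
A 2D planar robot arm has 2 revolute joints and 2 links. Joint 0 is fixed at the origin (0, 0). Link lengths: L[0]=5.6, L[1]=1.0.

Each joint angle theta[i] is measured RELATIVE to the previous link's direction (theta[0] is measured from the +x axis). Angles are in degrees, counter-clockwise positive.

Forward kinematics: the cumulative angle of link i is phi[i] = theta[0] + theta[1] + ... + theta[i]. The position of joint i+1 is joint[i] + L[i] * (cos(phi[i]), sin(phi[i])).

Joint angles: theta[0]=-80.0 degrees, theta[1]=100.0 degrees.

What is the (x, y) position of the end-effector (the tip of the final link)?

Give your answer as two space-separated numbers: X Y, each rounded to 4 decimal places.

Answer: 1.9121 -5.1729

Derivation:
joint[0] = (0.0000, 0.0000)  (base)
link 0: phi[0] = -80 = -80 deg
  cos(-80 deg) = 0.1736, sin(-80 deg) = -0.9848
  joint[1] = (0.0000, 0.0000) + 5.6 * (0.1736, -0.9848) = (0.0000 + 0.9724, 0.0000 + -5.5149) = (0.9724, -5.5149)
link 1: phi[1] = -80 + 100 = 20 deg
  cos(20 deg) = 0.9397, sin(20 deg) = 0.3420
  joint[2] = (0.9724, -5.5149) + 1 * (0.9397, 0.3420) = (0.9724 + 0.9397, -5.5149 + 0.3420) = (1.9121, -5.1729)
End effector: (1.9121, -5.1729)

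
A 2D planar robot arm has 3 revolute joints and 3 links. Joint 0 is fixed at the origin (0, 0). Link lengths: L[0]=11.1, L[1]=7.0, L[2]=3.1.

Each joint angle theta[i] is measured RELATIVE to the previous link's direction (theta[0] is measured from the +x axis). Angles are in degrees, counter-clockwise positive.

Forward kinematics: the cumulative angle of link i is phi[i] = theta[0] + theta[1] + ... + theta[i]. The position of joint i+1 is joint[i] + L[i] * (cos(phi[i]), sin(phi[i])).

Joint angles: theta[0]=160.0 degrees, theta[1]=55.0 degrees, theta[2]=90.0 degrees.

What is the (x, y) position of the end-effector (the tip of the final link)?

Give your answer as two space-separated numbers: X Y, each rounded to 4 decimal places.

joint[0] = (0.0000, 0.0000)  (base)
link 0: phi[0] = 160 = 160 deg
  cos(160 deg) = -0.9397, sin(160 deg) = 0.3420
  joint[1] = (0.0000, 0.0000) + 11.1 * (-0.9397, 0.3420) = (0.0000 + -10.4306, 0.0000 + 3.7964) = (-10.4306, 3.7964)
link 1: phi[1] = 160 + 55 = 215 deg
  cos(215 deg) = -0.8192, sin(215 deg) = -0.5736
  joint[2] = (-10.4306, 3.7964) + 7 * (-0.8192, -0.5736) = (-10.4306 + -5.7341, 3.7964 + -4.0150) = (-16.1647, -0.2186)
link 2: phi[2] = 160 + 55 + 90 = 305 deg
  cos(305 deg) = 0.5736, sin(305 deg) = -0.8192
  joint[3] = (-16.1647, -0.2186) + 3.1 * (0.5736, -0.8192) = (-16.1647 + 1.7781, -0.2186 + -2.5394) = (-14.3866, -2.7580)
End effector: (-14.3866, -2.7580)

Answer: -14.3866 -2.7580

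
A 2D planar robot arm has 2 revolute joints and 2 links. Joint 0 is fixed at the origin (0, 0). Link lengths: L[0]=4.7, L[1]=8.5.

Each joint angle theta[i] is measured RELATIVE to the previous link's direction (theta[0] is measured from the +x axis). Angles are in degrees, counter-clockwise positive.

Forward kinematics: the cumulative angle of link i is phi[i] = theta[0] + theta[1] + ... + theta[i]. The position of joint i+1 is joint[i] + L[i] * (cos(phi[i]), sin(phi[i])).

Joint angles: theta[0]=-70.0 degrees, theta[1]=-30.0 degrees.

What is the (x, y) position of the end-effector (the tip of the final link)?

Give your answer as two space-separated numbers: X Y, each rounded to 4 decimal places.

joint[0] = (0.0000, 0.0000)  (base)
link 0: phi[0] = -70 = -70 deg
  cos(-70 deg) = 0.3420, sin(-70 deg) = -0.9397
  joint[1] = (0.0000, 0.0000) + 4.7 * (0.3420, -0.9397) = (0.0000 + 1.6075, 0.0000 + -4.4166) = (1.6075, -4.4166)
link 1: phi[1] = -70 + -30 = -100 deg
  cos(-100 deg) = -0.1736, sin(-100 deg) = -0.9848
  joint[2] = (1.6075, -4.4166) + 8.5 * (-0.1736, -0.9848) = (1.6075 + -1.4760, -4.4166 + -8.3709) = (0.1315, -12.7874)
End effector: (0.1315, -12.7874)

Answer: 0.1315 -12.7874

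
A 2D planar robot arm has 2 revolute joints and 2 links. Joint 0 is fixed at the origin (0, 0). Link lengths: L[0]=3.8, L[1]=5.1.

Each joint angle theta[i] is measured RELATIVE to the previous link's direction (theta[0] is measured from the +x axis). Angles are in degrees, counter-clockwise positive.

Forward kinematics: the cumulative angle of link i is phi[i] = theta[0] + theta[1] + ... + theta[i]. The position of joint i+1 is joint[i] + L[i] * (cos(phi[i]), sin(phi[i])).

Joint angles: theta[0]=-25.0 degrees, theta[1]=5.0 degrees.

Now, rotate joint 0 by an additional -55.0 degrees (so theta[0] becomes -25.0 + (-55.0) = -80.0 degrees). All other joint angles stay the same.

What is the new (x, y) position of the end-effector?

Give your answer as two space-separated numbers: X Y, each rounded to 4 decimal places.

joint[0] = (0.0000, 0.0000)  (base)
link 0: phi[0] = -80 = -80 deg
  cos(-80 deg) = 0.1736, sin(-80 deg) = -0.9848
  joint[1] = (0.0000, 0.0000) + 3.8 * (0.1736, -0.9848) = (0.0000 + 0.6599, 0.0000 + -3.7423) = (0.6599, -3.7423)
link 1: phi[1] = -80 + 5 = -75 deg
  cos(-75 deg) = 0.2588, sin(-75 deg) = -0.9659
  joint[2] = (0.6599, -3.7423) + 5.1 * (0.2588, -0.9659) = (0.6599 + 1.3200, -3.7423 + -4.9262) = (1.9798, -8.6685)
End effector: (1.9798, -8.6685)

Answer: 1.9798 -8.6685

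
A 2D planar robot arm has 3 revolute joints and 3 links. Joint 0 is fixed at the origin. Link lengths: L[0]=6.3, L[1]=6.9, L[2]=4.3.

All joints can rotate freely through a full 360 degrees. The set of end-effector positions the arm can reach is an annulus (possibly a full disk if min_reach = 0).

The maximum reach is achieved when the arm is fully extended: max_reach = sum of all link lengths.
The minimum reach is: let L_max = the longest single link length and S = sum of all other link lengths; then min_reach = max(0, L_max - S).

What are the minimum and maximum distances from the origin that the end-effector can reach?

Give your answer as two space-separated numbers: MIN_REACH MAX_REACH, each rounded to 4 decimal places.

Answer: 0.0000 17.5000

Derivation:
Link lengths: [6.3, 6.9, 4.3]
max_reach = 6.3 + 6.9 + 4.3 = 17.5
L_max = max([6.3, 6.9, 4.3]) = 6.9
S (sum of others) = 17.5 - 6.9 = 10.6
min_reach = max(0, 6.9 - 10.6) = max(0, -3.7) = 0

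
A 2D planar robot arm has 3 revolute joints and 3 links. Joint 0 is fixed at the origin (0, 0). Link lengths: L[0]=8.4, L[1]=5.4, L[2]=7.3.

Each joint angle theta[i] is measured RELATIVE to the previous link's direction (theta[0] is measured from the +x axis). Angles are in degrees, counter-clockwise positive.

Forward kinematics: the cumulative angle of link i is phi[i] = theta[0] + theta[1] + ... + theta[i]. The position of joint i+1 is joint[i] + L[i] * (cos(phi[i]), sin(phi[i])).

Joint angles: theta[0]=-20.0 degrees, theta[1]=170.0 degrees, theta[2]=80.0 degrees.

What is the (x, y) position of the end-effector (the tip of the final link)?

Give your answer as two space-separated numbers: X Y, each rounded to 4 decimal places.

joint[0] = (0.0000, 0.0000)  (base)
link 0: phi[0] = -20 = -20 deg
  cos(-20 deg) = 0.9397, sin(-20 deg) = -0.3420
  joint[1] = (0.0000, 0.0000) + 8.4 * (0.9397, -0.3420) = (0.0000 + 7.8934, 0.0000 + -2.8730) = (7.8934, -2.8730)
link 1: phi[1] = -20 + 170 = 150 deg
  cos(150 deg) = -0.8660, sin(150 deg) = 0.5000
  joint[2] = (7.8934, -2.8730) + 5.4 * (-0.8660, 0.5000) = (7.8934 + -4.6765, -2.8730 + 2.7000) = (3.2169, -0.1730)
link 2: phi[2] = -20 + 170 + 80 = 230 deg
  cos(230 deg) = -0.6428, sin(230 deg) = -0.7660
  joint[3] = (3.2169, -0.1730) + 7.3 * (-0.6428, -0.7660) = (3.2169 + -4.6923, -0.1730 + -5.5921) = (-1.4755, -5.7651)
End effector: (-1.4755, -5.7651)

Answer: -1.4755 -5.7651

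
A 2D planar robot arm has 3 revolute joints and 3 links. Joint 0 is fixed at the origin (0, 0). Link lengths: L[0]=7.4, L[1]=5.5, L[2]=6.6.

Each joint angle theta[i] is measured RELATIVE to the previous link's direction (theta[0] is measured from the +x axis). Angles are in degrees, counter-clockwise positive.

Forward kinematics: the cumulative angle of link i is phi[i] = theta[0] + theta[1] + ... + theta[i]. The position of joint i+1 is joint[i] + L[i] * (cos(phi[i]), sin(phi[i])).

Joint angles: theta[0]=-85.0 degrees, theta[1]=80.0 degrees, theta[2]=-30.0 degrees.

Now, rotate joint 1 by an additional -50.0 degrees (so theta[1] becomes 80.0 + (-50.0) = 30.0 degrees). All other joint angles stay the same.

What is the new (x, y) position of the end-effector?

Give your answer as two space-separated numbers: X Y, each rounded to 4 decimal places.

joint[0] = (0.0000, 0.0000)  (base)
link 0: phi[0] = -85 = -85 deg
  cos(-85 deg) = 0.0872, sin(-85 deg) = -0.9962
  joint[1] = (0.0000, 0.0000) + 7.4 * (0.0872, -0.9962) = (0.0000 + 0.6450, 0.0000 + -7.3718) = (0.6450, -7.3718)
link 1: phi[1] = -85 + 30 = -55 deg
  cos(-55 deg) = 0.5736, sin(-55 deg) = -0.8192
  joint[2] = (0.6450, -7.3718) + 5.5 * (0.5736, -0.8192) = (0.6450 + 3.1547, -7.3718 + -4.5053) = (3.7996, -11.8772)
link 2: phi[2] = -85 + 30 + -30 = -85 deg
  cos(-85 deg) = 0.0872, sin(-85 deg) = -0.9962
  joint[3] = (3.7996, -11.8772) + 6.6 * (0.0872, -0.9962) = (3.7996 + 0.5752, -11.8772 + -6.5749) = (4.3749, -18.4521)
End effector: (4.3749, -18.4521)

Answer: 4.3749 -18.4521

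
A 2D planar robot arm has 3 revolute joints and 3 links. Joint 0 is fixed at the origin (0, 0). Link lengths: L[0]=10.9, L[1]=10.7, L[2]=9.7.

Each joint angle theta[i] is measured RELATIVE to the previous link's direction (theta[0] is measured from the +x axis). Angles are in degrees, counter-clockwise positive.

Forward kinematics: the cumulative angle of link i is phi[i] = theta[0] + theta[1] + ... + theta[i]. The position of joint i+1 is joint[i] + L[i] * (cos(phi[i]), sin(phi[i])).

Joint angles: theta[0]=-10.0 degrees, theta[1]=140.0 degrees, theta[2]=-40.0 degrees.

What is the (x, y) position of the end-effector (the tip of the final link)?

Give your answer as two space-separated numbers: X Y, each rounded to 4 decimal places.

Answer: 3.8566 16.0039

Derivation:
joint[0] = (0.0000, 0.0000)  (base)
link 0: phi[0] = -10 = -10 deg
  cos(-10 deg) = 0.9848, sin(-10 deg) = -0.1736
  joint[1] = (0.0000, 0.0000) + 10.9 * (0.9848, -0.1736) = (0.0000 + 10.7344, 0.0000 + -1.8928) = (10.7344, -1.8928)
link 1: phi[1] = -10 + 140 = 130 deg
  cos(130 deg) = -0.6428, sin(130 deg) = 0.7660
  joint[2] = (10.7344, -1.8928) + 10.7 * (-0.6428, 0.7660) = (10.7344 + -6.8778, -1.8928 + 8.1967) = (3.8566, 6.3039)
link 2: phi[2] = -10 + 140 + -40 = 90 deg
  cos(90 deg) = 0.0000, sin(90 deg) = 1.0000
  joint[3] = (3.8566, 6.3039) + 9.7 * (0.0000, 1.0000) = (3.8566 + 0.0000, 6.3039 + 9.7000) = (3.8566, 16.0039)
End effector: (3.8566, 16.0039)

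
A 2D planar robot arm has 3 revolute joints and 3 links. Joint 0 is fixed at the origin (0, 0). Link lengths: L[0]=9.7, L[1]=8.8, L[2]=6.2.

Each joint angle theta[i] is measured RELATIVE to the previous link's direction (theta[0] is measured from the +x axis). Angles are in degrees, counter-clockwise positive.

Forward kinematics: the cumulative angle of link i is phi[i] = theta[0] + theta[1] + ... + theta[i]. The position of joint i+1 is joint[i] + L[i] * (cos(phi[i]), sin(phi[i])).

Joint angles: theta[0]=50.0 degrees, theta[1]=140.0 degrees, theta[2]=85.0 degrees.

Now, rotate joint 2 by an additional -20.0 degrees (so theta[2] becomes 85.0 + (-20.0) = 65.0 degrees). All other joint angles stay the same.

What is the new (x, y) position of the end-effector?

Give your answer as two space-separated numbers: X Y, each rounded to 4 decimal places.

joint[0] = (0.0000, 0.0000)  (base)
link 0: phi[0] = 50 = 50 deg
  cos(50 deg) = 0.6428, sin(50 deg) = 0.7660
  joint[1] = (0.0000, 0.0000) + 9.7 * (0.6428, 0.7660) = (0.0000 + 6.2350, 0.0000 + 7.4306) = (6.2350, 7.4306)
link 1: phi[1] = 50 + 140 = 190 deg
  cos(190 deg) = -0.9848, sin(190 deg) = -0.1736
  joint[2] = (6.2350, 7.4306) + 8.8 * (-0.9848, -0.1736) = (6.2350 + -8.6663, 7.4306 + -1.5281) = (-2.4313, 5.9025)
link 2: phi[2] = 50 + 140 + 65 = 255 deg
  cos(255 deg) = -0.2588, sin(255 deg) = -0.9659
  joint[3] = (-2.4313, 5.9025) + 6.2 * (-0.2588, -0.9659) = (-2.4313 + -1.6047, 5.9025 + -5.9887) = (-4.0359, -0.0862)
End effector: (-4.0359, -0.0862)

Answer: -4.0359 -0.0862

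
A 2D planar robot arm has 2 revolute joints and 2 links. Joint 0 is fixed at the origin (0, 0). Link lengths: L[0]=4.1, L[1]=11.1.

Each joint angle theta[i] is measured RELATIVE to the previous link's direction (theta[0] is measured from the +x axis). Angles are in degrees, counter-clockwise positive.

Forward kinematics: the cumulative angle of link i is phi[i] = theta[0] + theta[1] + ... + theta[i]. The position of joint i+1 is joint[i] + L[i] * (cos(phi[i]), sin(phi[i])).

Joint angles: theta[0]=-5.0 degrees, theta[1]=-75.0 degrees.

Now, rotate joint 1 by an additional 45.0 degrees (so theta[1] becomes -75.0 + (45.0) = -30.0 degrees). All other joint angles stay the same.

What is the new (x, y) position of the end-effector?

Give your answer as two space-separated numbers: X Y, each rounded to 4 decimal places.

Answer: 13.1770 -6.7240

Derivation:
joint[0] = (0.0000, 0.0000)  (base)
link 0: phi[0] = -5 = -5 deg
  cos(-5 deg) = 0.9962, sin(-5 deg) = -0.0872
  joint[1] = (0.0000, 0.0000) + 4.1 * (0.9962, -0.0872) = (0.0000 + 4.0844, 0.0000 + -0.3573) = (4.0844, -0.3573)
link 1: phi[1] = -5 + -30 = -35 deg
  cos(-35 deg) = 0.8192, sin(-35 deg) = -0.5736
  joint[2] = (4.0844, -0.3573) + 11.1 * (0.8192, -0.5736) = (4.0844 + 9.0926, -0.3573 + -6.3667) = (13.1770, -6.7240)
End effector: (13.1770, -6.7240)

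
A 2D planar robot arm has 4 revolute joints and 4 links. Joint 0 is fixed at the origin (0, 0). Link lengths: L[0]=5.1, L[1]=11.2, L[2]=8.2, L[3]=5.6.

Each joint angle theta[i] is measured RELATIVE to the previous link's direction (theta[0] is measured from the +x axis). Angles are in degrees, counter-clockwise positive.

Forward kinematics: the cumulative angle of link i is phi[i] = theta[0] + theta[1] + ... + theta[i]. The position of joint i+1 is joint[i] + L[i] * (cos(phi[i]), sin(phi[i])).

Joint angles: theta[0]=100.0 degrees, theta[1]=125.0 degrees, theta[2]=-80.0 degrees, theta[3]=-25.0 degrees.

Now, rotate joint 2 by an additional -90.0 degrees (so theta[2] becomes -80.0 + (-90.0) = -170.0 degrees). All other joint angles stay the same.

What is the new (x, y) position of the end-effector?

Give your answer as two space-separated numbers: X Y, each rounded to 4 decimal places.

joint[0] = (0.0000, 0.0000)  (base)
link 0: phi[0] = 100 = 100 deg
  cos(100 deg) = -0.1736, sin(100 deg) = 0.9848
  joint[1] = (0.0000, 0.0000) + 5.1 * (-0.1736, 0.9848) = (0.0000 + -0.8856, 0.0000 + 5.0225) = (-0.8856, 5.0225)
link 1: phi[1] = 100 + 125 = 225 deg
  cos(225 deg) = -0.7071, sin(225 deg) = -0.7071
  joint[2] = (-0.8856, 5.0225) + 11.2 * (-0.7071, -0.7071) = (-0.8856 + -7.9196, 5.0225 + -7.9196) = (-8.8052, -2.8971)
link 2: phi[2] = 100 + 125 + -170 = 55 deg
  cos(55 deg) = 0.5736, sin(55 deg) = 0.8192
  joint[3] = (-8.8052, -2.8971) + 8.2 * (0.5736, 0.8192) = (-8.8052 + 4.7033, -2.8971 + 6.7170) = (-4.1019, 3.8200)
link 3: phi[3] = 100 + 125 + -170 + -25 = 30 deg
  cos(30 deg) = 0.8660, sin(30 deg) = 0.5000
  joint[4] = (-4.1019, 3.8200) + 5.6 * (0.8660, 0.5000) = (-4.1019 + 4.8497, 3.8200 + 2.8000) = (0.7479, 6.6200)
End effector: (0.7479, 6.6200)

Answer: 0.7479 6.6200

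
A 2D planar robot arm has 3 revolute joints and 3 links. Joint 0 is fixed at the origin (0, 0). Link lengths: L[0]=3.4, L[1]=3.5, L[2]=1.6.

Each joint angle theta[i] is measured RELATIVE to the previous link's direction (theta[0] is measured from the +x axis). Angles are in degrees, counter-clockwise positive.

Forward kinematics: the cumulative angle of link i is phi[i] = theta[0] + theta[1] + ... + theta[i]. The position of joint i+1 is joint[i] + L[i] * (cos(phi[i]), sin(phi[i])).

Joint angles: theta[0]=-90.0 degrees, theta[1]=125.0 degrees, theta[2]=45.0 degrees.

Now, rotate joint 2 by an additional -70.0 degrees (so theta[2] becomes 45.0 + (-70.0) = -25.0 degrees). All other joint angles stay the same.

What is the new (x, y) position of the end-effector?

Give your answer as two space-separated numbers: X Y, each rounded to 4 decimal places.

Answer: 4.4427 -1.1146

Derivation:
joint[0] = (0.0000, 0.0000)  (base)
link 0: phi[0] = -90 = -90 deg
  cos(-90 deg) = 0.0000, sin(-90 deg) = -1.0000
  joint[1] = (0.0000, 0.0000) + 3.4 * (0.0000, -1.0000) = (0.0000 + 0.0000, 0.0000 + -3.4000) = (0.0000, -3.4000)
link 1: phi[1] = -90 + 125 = 35 deg
  cos(35 deg) = 0.8192, sin(35 deg) = 0.5736
  joint[2] = (0.0000, -3.4000) + 3.5 * (0.8192, 0.5736) = (0.0000 + 2.8670, -3.4000 + 2.0075) = (2.8670, -1.3925)
link 2: phi[2] = -90 + 125 + -25 = 10 deg
  cos(10 deg) = 0.9848, sin(10 deg) = 0.1736
  joint[3] = (2.8670, -1.3925) + 1.6 * (0.9848, 0.1736) = (2.8670 + 1.5757, -1.3925 + 0.2778) = (4.4427, -1.1146)
End effector: (4.4427, -1.1146)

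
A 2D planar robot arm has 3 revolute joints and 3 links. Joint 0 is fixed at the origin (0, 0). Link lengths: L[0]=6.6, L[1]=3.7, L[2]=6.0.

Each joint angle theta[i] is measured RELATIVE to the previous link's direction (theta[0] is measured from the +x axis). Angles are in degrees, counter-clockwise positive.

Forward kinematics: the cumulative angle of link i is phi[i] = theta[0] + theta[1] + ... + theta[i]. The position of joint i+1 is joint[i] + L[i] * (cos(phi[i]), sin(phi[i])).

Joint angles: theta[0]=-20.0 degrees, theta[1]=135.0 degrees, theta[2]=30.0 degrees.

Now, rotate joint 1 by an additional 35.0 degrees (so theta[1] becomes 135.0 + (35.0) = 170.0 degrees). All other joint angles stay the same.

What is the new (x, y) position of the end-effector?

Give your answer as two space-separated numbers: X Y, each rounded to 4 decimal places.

Answer: -3.0023 -0.4073

Derivation:
joint[0] = (0.0000, 0.0000)  (base)
link 0: phi[0] = -20 = -20 deg
  cos(-20 deg) = 0.9397, sin(-20 deg) = -0.3420
  joint[1] = (0.0000, 0.0000) + 6.6 * (0.9397, -0.3420) = (0.0000 + 6.2020, 0.0000 + -2.2573) = (6.2020, -2.2573)
link 1: phi[1] = -20 + 170 = 150 deg
  cos(150 deg) = -0.8660, sin(150 deg) = 0.5000
  joint[2] = (6.2020, -2.2573) + 3.7 * (-0.8660, 0.5000) = (6.2020 + -3.2043, -2.2573 + 1.8500) = (2.9977, -0.4073)
link 2: phi[2] = -20 + 170 + 30 = 180 deg
  cos(180 deg) = -1.0000, sin(180 deg) = 0.0000
  joint[3] = (2.9977, -0.4073) + 6 * (-1.0000, 0.0000) = (2.9977 + -6.0000, -0.4073 + 0.0000) = (-3.0023, -0.4073)
End effector: (-3.0023, -0.4073)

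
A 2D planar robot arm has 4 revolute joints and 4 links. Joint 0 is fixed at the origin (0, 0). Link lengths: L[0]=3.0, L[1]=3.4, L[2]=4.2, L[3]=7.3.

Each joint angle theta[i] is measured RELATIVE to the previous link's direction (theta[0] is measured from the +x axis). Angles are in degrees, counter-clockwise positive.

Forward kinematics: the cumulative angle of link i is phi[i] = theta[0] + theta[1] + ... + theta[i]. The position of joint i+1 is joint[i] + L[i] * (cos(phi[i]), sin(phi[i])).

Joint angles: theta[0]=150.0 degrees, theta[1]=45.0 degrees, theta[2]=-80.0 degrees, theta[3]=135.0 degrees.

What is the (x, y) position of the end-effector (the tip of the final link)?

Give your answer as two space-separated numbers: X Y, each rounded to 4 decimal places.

joint[0] = (0.0000, 0.0000)  (base)
link 0: phi[0] = 150 = 150 deg
  cos(150 deg) = -0.8660, sin(150 deg) = 0.5000
  joint[1] = (0.0000, 0.0000) + 3 * (-0.8660, 0.5000) = (0.0000 + -2.5981, 0.0000 + 1.5000) = (-2.5981, 1.5000)
link 1: phi[1] = 150 + 45 = 195 deg
  cos(195 deg) = -0.9659, sin(195 deg) = -0.2588
  joint[2] = (-2.5981, 1.5000) + 3.4 * (-0.9659, -0.2588) = (-2.5981 + -3.2841, 1.5000 + -0.8800) = (-5.8822, 0.6200)
link 2: phi[2] = 150 + 45 + -80 = 115 deg
  cos(115 deg) = -0.4226, sin(115 deg) = 0.9063
  joint[3] = (-5.8822, 0.6200) + 4.2 * (-0.4226, 0.9063) = (-5.8822 + -1.7750, 0.6200 + 3.8065) = (-7.6572, 4.4265)
link 3: phi[3] = 150 + 45 + -80 + 135 = 250 deg
  cos(250 deg) = -0.3420, sin(250 deg) = -0.9397
  joint[4] = (-7.6572, 4.4265) + 7.3 * (-0.3420, -0.9397) = (-7.6572 + -2.4967, 4.4265 + -6.8598) = (-10.1540, -2.4332)
End effector: (-10.1540, -2.4332)

Answer: -10.1540 -2.4332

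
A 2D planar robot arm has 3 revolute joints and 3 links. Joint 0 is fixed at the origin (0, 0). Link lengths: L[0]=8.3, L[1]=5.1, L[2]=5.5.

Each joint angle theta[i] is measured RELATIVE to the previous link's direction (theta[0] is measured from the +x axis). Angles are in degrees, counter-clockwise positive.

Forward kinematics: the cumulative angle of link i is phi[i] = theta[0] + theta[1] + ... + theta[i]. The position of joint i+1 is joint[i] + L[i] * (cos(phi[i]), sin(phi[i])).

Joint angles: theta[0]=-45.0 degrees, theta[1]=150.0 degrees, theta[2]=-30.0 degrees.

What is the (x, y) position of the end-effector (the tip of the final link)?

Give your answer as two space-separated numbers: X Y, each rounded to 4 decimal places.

joint[0] = (0.0000, 0.0000)  (base)
link 0: phi[0] = -45 = -45 deg
  cos(-45 deg) = 0.7071, sin(-45 deg) = -0.7071
  joint[1] = (0.0000, 0.0000) + 8.3 * (0.7071, -0.7071) = (0.0000 + 5.8690, 0.0000 + -5.8690) = (5.8690, -5.8690)
link 1: phi[1] = -45 + 150 = 105 deg
  cos(105 deg) = -0.2588, sin(105 deg) = 0.9659
  joint[2] = (5.8690, -5.8690) + 5.1 * (-0.2588, 0.9659) = (5.8690 + -1.3200, -5.8690 + 4.9262) = (4.5490, -0.9428)
link 2: phi[2] = -45 + 150 + -30 = 75 deg
  cos(75 deg) = 0.2588, sin(75 deg) = 0.9659
  joint[3] = (4.5490, -0.9428) + 5.5 * (0.2588, 0.9659) = (4.5490 + 1.4235, -0.9428 + 5.3126) = (5.9725, 4.3698)
End effector: (5.9725, 4.3698)

Answer: 5.9725 4.3698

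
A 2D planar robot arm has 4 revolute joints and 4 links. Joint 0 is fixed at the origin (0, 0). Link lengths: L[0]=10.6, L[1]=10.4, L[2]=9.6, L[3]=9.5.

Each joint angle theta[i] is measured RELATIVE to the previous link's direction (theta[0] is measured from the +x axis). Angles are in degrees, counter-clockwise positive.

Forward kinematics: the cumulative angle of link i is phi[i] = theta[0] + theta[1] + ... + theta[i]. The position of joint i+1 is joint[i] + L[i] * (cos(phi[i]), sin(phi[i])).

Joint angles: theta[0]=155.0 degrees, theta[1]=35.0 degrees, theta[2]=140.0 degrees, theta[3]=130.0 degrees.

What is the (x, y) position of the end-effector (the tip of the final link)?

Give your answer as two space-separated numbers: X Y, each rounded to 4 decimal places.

joint[0] = (0.0000, 0.0000)  (base)
link 0: phi[0] = 155 = 155 deg
  cos(155 deg) = -0.9063, sin(155 deg) = 0.4226
  joint[1] = (0.0000, 0.0000) + 10.6 * (-0.9063, 0.4226) = (0.0000 + -9.6069, 0.0000 + 4.4798) = (-9.6069, 4.4798)
link 1: phi[1] = 155 + 35 = 190 deg
  cos(190 deg) = -0.9848, sin(190 deg) = -0.1736
  joint[2] = (-9.6069, 4.4798) + 10.4 * (-0.9848, -0.1736) = (-9.6069 + -10.2420, 4.4798 + -1.8059) = (-19.8489, 2.6738)
link 2: phi[2] = 155 + 35 + 140 = 330 deg
  cos(330 deg) = 0.8660, sin(330 deg) = -0.5000
  joint[3] = (-19.8489, 2.6738) + 9.6 * (0.8660, -0.5000) = (-19.8489 + 8.3138, 2.6738 + -4.8000) = (-11.5350, -2.1262)
link 3: phi[3] = 155 + 35 + 140 + 130 = 460 deg
  cos(460 deg) = -0.1736, sin(460 deg) = 0.9848
  joint[4] = (-11.5350, -2.1262) + 9.5 * (-0.1736, 0.9848) = (-11.5350 + -1.6497, -2.1262 + 9.3557) = (-13.1847, 7.2295)
End effector: (-13.1847, 7.2295)

Answer: -13.1847 7.2295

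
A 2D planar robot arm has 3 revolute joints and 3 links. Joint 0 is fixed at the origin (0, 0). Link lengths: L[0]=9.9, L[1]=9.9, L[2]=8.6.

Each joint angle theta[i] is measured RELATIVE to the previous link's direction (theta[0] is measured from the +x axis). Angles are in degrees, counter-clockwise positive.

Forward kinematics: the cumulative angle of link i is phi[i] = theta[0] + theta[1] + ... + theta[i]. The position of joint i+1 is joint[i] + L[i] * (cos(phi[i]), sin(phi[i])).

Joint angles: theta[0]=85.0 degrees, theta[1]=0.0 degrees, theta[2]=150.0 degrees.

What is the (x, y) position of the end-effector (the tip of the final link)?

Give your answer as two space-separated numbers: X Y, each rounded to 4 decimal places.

Answer: -3.2071 12.6799

Derivation:
joint[0] = (0.0000, 0.0000)  (base)
link 0: phi[0] = 85 = 85 deg
  cos(85 deg) = 0.0872, sin(85 deg) = 0.9962
  joint[1] = (0.0000, 0.0000) + 9.9 * (0.0872, 0.9962) = (0.0000 + 0.8628, 0.0000 + 9.8623) = (0.8628, 9.8623)
link 1: phi[1] = 85 + 0 = 85 deg
  cos(85 deg) = 0.0872, sin(85 deg) = 0.9962
  joint[2] = (0.8628, 9.8623) + 9.9 * (0.0872, 0.9962) = (0.8628 + 0.8628, 9.8623 + 9.8623) = (1.7257, 19.7247)
link 2: phi[2] = 85 + 0 + 150 = 235 deg
  cos(235 deg) = -0.5736, sin(235 deg) = -0.8192
  joint[3] = (1.7257, 19.7247) + 8.6 * (-0.5736, -0.8192) = (1.7257 + -4.9328, 19.7247 + -7.0447) = (-3.2071, 12.6799)
End effector: (-3.2071, 12.6799)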